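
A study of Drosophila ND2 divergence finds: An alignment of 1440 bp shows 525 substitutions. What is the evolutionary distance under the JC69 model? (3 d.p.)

p = 525/1440 ≈ 0.364583.
d = −(3/4) ln(1 − 4p/3) = −0.75 ln(1 − 0.486111) = −0.75 ln(0.513889)
  = −0.75 × (-0.665748) = 0.499311 substitutions/site.

0.499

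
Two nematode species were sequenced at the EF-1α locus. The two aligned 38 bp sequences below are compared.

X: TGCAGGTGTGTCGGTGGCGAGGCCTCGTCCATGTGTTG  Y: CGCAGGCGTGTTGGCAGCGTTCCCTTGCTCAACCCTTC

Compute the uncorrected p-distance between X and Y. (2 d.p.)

0.42

The sequences differ at 16 of 38 positions.
p = 16/38 = 0.421052… ≈ 0.42 (to 2 d.p.).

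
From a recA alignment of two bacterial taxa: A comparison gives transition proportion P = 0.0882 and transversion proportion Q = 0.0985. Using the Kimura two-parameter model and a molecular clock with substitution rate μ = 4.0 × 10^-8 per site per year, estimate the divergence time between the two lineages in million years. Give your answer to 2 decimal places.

2.69

Under the Kimura two-parameter model, d = −½ ln(1 − 2P − Q) − ¼ ln(1 − 2Q).
1 − 2P − Q = 0.7251, giving −½ ln(0.7251) = 0.160723.
1 − 2Q = 0.803, giving −¼ ln(0.803) = 0.054850.
d = 0.160723 + 0.054850 = 0.215573.
Under a molecular clock d = 2μt, so t = d/(2μ) = 0.215573 / (2 × 4.0 × 10^-8) = 2.69 million years.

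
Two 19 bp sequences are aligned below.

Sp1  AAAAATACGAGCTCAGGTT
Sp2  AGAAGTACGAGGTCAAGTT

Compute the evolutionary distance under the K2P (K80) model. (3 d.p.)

Of 19 sites, 3 differences are transitions and 1 are transversions, so P = 3/19 ≈ 0.157895 and Q = 1/19 ≈ 0.052632.
Under the Kimura two-parameter model, d = −½ ln(1 − 2P − Q) − ¼ ln(1 − 2Q).
1 − 2P − Q = 0.631578, giving −½ ln(0.631578) = 0.229767.
1 − 2Q = 0.894736, giving −¼ ln(0.894736) = 0.027807.
d = 0.229767 + 0.027807 = 0.257574.

0.258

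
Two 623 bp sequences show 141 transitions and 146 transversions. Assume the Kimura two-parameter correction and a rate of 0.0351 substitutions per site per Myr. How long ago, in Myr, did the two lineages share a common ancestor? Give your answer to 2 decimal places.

P = 141/623 ≈ 0.226324 and Q = 146/623 ≈ 0.23435.
Under the Kimura two-parameter model, d = −½ ln(1 − 2P − Q) − ¼ ln(1 − 2Q).
1 − 2P − Q = 0.313002, giving −½ ln(0.313002) = 0.580773.
1 − 2Q = 0.5313, giving −¼ ln(0.5313) = 0.158107.
d = 0.580773 + 0.158107 = 0.738880.
Under a molecular clock d = 2μt, so t = d/(2μ) = 0.738880 / (2 × 0.0351) = 10.53 Myr.

10.53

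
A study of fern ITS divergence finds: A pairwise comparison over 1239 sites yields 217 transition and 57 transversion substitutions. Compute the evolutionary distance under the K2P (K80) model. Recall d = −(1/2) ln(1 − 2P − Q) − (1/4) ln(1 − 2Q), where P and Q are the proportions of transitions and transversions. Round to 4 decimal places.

0.2765

P = 217/1239 ≈ 0.175141 and Q = 57/1239 ≈ 0.046005.
Under the Kimura two-parameter model, d = −½ ln(1 − 2P − Q) − ¼ ln(1 − 2Q).
1 − 2P − Q = 0.603713, giving −½ ln(0.603713) = 0.252328.
1 − 2Q = 0.90799, giving −¼ ln(0.90799) = 0.024130.
d = 0.252328 + 0.024130 = 0.276458.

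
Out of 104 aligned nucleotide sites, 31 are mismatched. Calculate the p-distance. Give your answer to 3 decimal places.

p = 31/104 = 0.298076… ≈ 0.298 (to 3 d.p.).

0.298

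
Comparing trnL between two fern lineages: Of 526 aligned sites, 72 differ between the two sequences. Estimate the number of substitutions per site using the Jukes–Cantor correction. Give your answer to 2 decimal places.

0.15

p = 72/526 ≈ 0.136882.
d = −(3/4) ln(1 − 4p/3) = −0.75 ln(1 − 0.182509) = −0.75 ln(0.817491)
  = −0.75 × (-0.201515) = 0.151136 substitutions/site.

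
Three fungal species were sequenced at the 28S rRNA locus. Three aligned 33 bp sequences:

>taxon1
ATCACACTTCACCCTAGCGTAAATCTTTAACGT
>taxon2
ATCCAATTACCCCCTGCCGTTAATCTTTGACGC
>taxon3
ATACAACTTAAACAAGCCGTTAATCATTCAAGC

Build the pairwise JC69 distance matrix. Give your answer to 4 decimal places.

d(taxon1,taxon2) = 0.3882, d(taxon1,taxon3) = 0.6254, d(taxon2,taxon3) = 0.4408

taxon1–taxon2: 10/33 sites differ → p ≈ 0.30303, d = −0.75 ln(1 − 0.40404) = 0.388186 ≈ 0.3882.
taxon1–taxon3: 14/33 sites differ → p ≈ 0.424242, d = −0.75 ln(1 − 0.565656) = 0.625439 ≈ 0.6254.
taxon2–taxon3: 11/33 sites differ → p ≈ 0.333333, d = −0.75 ln(1 − 0.444444) = 0.440839 ≈ 0.4408.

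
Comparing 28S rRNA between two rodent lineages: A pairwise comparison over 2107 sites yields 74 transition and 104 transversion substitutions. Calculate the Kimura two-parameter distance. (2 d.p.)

P = 74/2107 ≈ 0.035121 and Q = 104/2107 ≈ 0.049359.
Under the Kimura two-parameter model, d = −½ ln(1 − 2P − Q) − ¼ ln(1 − 2Q).
1 − 2P − Q = 0.880399, giving −½ ln(0.880399) = 0.063690.
1 − 2Q = 0.901282, giving −¼ ln(0.901282) = 0.025984.
d = 0.063690 + 0.025984 = 0.089674.

0.09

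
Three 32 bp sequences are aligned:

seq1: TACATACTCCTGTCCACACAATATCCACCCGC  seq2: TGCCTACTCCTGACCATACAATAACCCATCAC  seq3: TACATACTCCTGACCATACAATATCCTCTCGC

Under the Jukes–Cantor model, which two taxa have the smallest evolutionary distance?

seq1 and seq3

seq1–seq2: 9/32 differ, p = 0.281, d = 0.353.
seq1–seq3: 4/32 differ, p = 0.125, d = 0.137.
seq2–seq3: 6/32 differ, p = 0.188, d = 0.216.
The smallest distance is between seq1 and seq3.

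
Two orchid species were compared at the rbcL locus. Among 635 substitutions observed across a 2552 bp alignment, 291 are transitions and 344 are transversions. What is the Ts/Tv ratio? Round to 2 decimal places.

0.85

R = 291/344 = 0.845930… ≈ 0.85 (to 2 d.p.).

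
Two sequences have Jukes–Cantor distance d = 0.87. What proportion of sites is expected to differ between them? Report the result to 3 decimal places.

0.515

p = (3/4)(1 − e^(−4d/3)) = 0.75 × (1 − e^(-1.16)) = 0.75 × (1 − 0.313486) = 0.514886.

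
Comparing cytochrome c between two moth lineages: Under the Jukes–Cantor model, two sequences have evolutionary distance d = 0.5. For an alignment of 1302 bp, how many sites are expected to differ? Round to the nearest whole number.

Invert JC69: p = (3/4)(1 − e^(−4d/3)) = 0.75 × (1 − e^(-0.666667)) = 0.75 × (1 − 0.513417) = 0.364937.
Expected differing sites = pL ≈ 0.364937 × 1302 = 475.147974 ≈ 475.

475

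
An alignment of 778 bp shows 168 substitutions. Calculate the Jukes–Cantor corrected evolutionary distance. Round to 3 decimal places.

p = 168/778 ≈ 0.215938.
d = −(3/4) ln(1 − 4p/3) = −0.75 ln(1 − 0.287917) = −0.75 ln(0.712083)
  = −0.75 × (-0.339561) = 0.254671 substitutions/site.

0.255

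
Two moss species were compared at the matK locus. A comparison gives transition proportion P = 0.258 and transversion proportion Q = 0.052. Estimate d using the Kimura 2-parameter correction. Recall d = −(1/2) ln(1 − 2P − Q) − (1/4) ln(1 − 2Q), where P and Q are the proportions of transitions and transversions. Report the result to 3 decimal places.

0.447

Under the Kimura two-parameter model, d = −½ ln(1 − 2P − Q) − ¼ ln(1 − 2Q).
1 − 2P − Q = 0.432, giving −½ ln(0.432) = 0.419665.
1 − 2Q = 0.896, giving −¼ ln(0.896) = 0.027454.
d = 0.419665 + 0.027454 = 0.447119.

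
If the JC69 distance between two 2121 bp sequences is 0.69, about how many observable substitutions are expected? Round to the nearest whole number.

957

Invert JC69: p = (3/4)(1 − e^(−4d/3)) = 0.75 × (1 − e^(-0.92)) = 0.75 × (1 − 0.398519) = 0.451111.
Expected differing sites = pL ≈ 0.451111 × 2121 = 956.806431 ≈ 957.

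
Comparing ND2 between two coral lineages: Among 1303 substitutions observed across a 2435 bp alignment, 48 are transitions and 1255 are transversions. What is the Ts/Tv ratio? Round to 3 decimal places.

R = 48/1255 = 0.038247… ≈ 0.038 (to 3 d.p.).

0.038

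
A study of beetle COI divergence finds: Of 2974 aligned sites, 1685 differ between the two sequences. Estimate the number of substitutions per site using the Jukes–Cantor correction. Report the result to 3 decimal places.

p = 1685/2974 ≈ 0.566577.
d = −(3/4) ln(1 − 4p/3) = −0.75 ln(1 − 0.755436) = −0.75 ln(0.244564)
  = −0.75 × (-1.408278) = 1.056209 substitutions/site.

1.056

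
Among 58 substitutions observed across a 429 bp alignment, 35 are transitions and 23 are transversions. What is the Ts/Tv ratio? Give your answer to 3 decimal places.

R = 35/23 = 1.521739… ≈ 1.522 (to 3 d.p.).

1.522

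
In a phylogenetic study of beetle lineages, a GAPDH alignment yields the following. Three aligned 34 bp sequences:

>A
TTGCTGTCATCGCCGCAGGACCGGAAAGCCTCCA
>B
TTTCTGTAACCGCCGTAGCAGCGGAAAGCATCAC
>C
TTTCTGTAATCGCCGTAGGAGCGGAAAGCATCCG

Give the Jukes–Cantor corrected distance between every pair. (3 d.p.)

A–B: 9/34 sites differ → p ≈ 0.264706, d = −0.75 ln(1 − 0.352941) = 0.326488 ≈ 0.326.
A–C: 6/34 sites differ → p ≈ 0.176471, d = −0.75 ln(1 − 0.235295) = 0.201199 ≈ 0.201.
B–C: 4/34 sites differ → p ≈ 0.117647, d = −0.75 ln(1 − 0.156863) = 0.127969 ≈ 0.128.

d(A,B) = 0.326, d(A,C) = 0.201, d(B,C) = 0.128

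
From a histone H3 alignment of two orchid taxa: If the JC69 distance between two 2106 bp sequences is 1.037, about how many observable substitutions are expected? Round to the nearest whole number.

1183

Invert JC69: p = (3/4)(1 − e^(−4d/3)) = 0.75 × (1 − e^(-1.382667)) = 0.75 × (1 − 0.250908) = 0.561819.
Expected differing sites = pL ≈ 0.561819 × 2106 = 1183.190814 ≈ 1183.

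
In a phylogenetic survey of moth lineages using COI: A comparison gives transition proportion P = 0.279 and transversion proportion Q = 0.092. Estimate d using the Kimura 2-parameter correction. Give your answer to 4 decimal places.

0.5757

Under the Kimura two-parameter model, d = −½ ln(1 − 2P − Q) − ¼ ln(1 − 2Q).
1 − 2P − Q = 0.35, giving −½ ln(0.35) = 0.524911.
1 − 2Q = 0.816, giving −¼ ln(0.816) = 0.050835.
d = 0.524911 + 0.050835 = 0.575746.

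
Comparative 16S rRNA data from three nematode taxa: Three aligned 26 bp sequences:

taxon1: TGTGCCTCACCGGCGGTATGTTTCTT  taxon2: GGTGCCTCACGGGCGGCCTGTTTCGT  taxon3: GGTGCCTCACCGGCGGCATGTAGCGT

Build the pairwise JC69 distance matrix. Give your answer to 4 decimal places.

taxon1–taxon2: 5/26 sites differ → p ≈ 0.192308, d = −0.75 ln(1 − 0.256411) = 0.222200 ≈ 0.2222.
taxon1–taxon3: 5/26 sites differ → p ≈ 0.192308, d = −0.75 ln(1 − 0.256411) = 0.222200 ≈ 0.2222.
taxon2–taxon3: 4/26 sites differ → p ≈ 0.153846, d = −0.75 ln(1 − 0.205128) = 0.172181 ≈ 0.1722.

d(taxon1,taxon2) = 0.2222, d(taxon1,taxon3) = 0.2222, d(taxon2,taxon3) = 0.1722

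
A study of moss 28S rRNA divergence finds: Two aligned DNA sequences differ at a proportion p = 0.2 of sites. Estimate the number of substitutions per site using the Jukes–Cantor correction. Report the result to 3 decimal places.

d = −(3/4) ln(1 − 4p/3) = −0.75 ln(1 − 0.266667) = −0.75 ln(0.733333)
  = −0.75 × (-0.310155) = 0.232616 substitutions/site.

0.233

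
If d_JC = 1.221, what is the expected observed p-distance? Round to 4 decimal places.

p = (3/4)(1 − e^(−4d/3)) = 0.75 × (1 − e^(-1.628)) = 0.75 × (1 − 0.196322) = 0.602759.

0.6028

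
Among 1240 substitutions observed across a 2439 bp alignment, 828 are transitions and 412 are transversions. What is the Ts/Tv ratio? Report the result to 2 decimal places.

2.01

R = 828/412 = 2.009708… ≈ 2.01 (to 2 d.p.).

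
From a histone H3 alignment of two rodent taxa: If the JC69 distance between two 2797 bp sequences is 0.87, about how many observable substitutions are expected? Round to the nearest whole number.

Invert JC69: p = (3/4)(1 − e^(−4d/3)) = 0.75 × (1 − e^(-1.16)) = 0.75 × (1 − 0.313486) = 0.514886.
Expected differing sites = pL ≈ 0.514886 × 2797 = 1440.136142 ≈ 1440.

1440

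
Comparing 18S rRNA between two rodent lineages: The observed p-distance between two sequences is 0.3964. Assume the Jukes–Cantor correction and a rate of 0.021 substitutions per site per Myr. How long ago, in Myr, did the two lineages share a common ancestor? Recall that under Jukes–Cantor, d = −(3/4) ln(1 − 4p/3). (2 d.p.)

d = −(3/4) ln(1 − 4p/3) = −0.75 ln(1 − 0.528533) = −0.75 ln(0.471467)
  = −0.75 × (-0.751906) = 0.563930 substitutions/site.
Under a molecular clock d = 2μt, so t = d/(2μ) = 0.563930 / (2 × 0.021) = 13.43 Myr.

13.43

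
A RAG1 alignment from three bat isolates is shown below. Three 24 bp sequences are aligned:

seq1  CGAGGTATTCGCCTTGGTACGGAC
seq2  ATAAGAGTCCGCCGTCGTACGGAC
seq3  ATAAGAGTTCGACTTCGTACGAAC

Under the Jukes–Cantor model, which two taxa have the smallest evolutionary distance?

seq2 and seq3

seq1–seq2: 8/24 differ, p = 0.333, d = 0.441.
seq1–seq3: 8/24 differ, p = 0.333, d = 0.441.
seq2–seq3: 4/24 differ, p = 0.167, d = 0.188.
The smallest distance is between seq2 and seq3.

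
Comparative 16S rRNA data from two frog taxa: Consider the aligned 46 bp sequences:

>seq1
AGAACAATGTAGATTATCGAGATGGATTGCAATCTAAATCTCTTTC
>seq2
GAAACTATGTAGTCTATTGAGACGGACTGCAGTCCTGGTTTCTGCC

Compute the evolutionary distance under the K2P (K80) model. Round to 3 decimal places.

0.517

Of 46 sites, 12 differences are transitions and 4 are transversions, so P = 12/46 ≈ 0.26087 and Q = 4/46 ≈ 0.086957.
Under the Kimura two-parameter model, d = −½ ln(1 − 2P − Q) − ¼ ln(1 − 2Q).
1 − 2P − Q = 0.391303, giving −½ ln(0.391303) = 0.469137.
1 − 2Q = 0.826086, giving −¼ ln(0.826086) = 0.047764.
d = 0.469137 + 0.047764 = 0.516901.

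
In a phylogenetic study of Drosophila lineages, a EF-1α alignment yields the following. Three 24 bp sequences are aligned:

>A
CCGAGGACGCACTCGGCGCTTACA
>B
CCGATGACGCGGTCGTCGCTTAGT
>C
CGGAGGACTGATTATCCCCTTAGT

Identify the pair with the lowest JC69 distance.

A–B: 6/24 differ, p = 0.250, d = 0.304.
A–C: 10/24 differ, p = 0.417, d = 0.608.
B–C: 10/24 differ, p = 0.417, d = 0.608.
The smallest distance is between A and B.

A and B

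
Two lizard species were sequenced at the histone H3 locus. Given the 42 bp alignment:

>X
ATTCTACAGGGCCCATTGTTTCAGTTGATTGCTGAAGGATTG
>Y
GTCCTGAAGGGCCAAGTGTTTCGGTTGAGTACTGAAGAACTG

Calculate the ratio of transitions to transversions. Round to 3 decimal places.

Transitions are A↔G and C↔T; transversions are all other mismatches.
Transitions: 7. Transversions: 4.
R = 7/4 = 1.750.

1.750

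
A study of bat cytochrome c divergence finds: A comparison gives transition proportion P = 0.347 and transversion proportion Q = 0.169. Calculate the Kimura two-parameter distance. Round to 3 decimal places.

1.097

Under the Kimura two-parameter model, d = −½ ln(1 − 2P − Q) − ¼ ln(1 − 2Q).
1 − 2P − Q = 0.137, giving −½ ln(0.137) = 0.993887.
1 − 2Q = 0.662, giving −¼ ln(0.662) = 0.103122.
d = 0.993887 + 0.103122 = 1.097009.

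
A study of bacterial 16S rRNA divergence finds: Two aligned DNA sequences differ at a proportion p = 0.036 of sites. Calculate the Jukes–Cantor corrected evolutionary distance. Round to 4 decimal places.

d = −(3/4) ln(1 − 4p/3) = −0.75 ln(1 − 0.048) = −0.75 ln(0.952)
  = −0.75 × (-0.049190) = 0.036893 substitutions/site.

0.0369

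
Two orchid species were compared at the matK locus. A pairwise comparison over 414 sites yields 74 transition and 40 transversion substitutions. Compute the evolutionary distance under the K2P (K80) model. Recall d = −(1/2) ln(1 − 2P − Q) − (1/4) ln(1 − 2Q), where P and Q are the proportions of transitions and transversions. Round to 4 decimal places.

P = 74/414 ≈ 0.178744 and Q = 40/414 ≈ 0.096618.
Under the Kimura two-parameter model, d = −½ ln(1 − 2P − Q) − ¼ ln(1 − 2Q).
1 − 2P − Q = 0.545894, giving −½ ln(0.545894) = 0.302665.
1 − 2Q = 0.806764, giving −¼ ln(0.806764) = 0.053681.
d = 0.302665 + 0.053681 = 0.356346.

0.3563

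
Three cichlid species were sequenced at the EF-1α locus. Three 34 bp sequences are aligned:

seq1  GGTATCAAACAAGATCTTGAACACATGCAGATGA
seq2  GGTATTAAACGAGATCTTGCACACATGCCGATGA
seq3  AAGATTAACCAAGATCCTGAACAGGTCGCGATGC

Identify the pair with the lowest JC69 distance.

seq1 and seq2

seq1–seq2: 4/34 differ, p = 0.118, d = 0.128.
seq1–seq3: 12/34 differ, p = 0.353, d = 0.477.
seq2–seq3: 12/34 differ, p = 0.353, d = 0.477.
The smallest distance is between seq1 and seq2.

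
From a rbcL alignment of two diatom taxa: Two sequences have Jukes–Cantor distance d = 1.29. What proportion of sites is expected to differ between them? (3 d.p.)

p = (3/4)(1 − e^(−4d/3)) = 0.75 × (1 − e^(-1.72)) = 0.75 × (1 − 0.179066) = 0.615701.

0.616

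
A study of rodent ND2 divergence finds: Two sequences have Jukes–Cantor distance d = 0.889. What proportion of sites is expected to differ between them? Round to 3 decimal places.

p = (3/4)(1 − e^(−4d/3)) = 0.75 × (1 − e^(-1.185333)) = 0.75 × (1 − 0.305644) = 0.520767.

0.521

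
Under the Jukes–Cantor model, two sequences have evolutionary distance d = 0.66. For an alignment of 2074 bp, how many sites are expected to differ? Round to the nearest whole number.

Invert JC69: p = (3/4)(1 − e^(−4d/3)) = 0.75 × (1 − e^(-0.88)) = 0.75 × (1 − 0.414783) = 0.438913.
Expected differing sites = pL ≈ 0.438913 × 2074 = 910.305562 ≈ 910.

910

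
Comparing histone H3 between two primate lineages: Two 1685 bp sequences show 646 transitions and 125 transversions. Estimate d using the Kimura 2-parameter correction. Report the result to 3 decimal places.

P = 646/1685 ≈ 0.383383 and Q = 125/1685 ≈ 0.074184.
Under the Kimura two-parameter model, d = −½ ln(1 − 2P − Q) − ¼ ln(1 − 2Q).
1 − 2P − Q = 0.15905, giving −½ ln(0.15905) = 0.919268.
1 − 2Q = 0.851632, giving −¼ ln(0.851632) = 0.040150.
d = 0.919268 + 0.040150 = 0.959418.

0.959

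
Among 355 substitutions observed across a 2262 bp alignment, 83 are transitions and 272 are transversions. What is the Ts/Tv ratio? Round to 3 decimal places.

0.305

R = 83/272 = 0.305147… ≈ 0.305 (to 3 d.p.).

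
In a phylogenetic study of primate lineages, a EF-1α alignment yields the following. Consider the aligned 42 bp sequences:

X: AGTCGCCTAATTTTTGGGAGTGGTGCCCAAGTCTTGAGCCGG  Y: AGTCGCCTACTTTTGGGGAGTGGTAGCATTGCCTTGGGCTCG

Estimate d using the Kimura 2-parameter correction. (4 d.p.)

0.3223

Of 42 sites, 4 differences are transitions and 7 are transversions, so P = 4/42 ≈ 0.095238 and Q = 7/42 ≈ 0.166667.
Under the Kimura two-parameter model, d = −½ ln(1 − 2P − Q) − ¼ ln(1 − 2Q).
1 − 2P − Q = 0.642857, giving −½ ln(0.642857) = 0.220916.
1 − 2Q = 0.666666, giving −¼ ln(0.666666) = 0.101367.
d = 0.220916 + 0.101367 = 0.322283.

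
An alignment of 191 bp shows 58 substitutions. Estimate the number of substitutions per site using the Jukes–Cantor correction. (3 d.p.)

p = 58/191 ≈ 0.303665.
d = −(3/4) ln(1 − 4p/3) = −0.75 ln(1 − 0.404887) = −0.75 ln(0.595113)
  = −0.75 × (-0.519004) = 0.389253 substitutions/site.

0.389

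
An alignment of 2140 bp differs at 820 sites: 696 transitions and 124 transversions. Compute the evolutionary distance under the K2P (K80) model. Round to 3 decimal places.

0.647

P = 696/2140 ≈ 0.325234 and Q = 124/2140 ≈ 0.057944.
Under the Kimura two-parameter model, d = −½ ln(1 − 2P − Q) − ¼ ln(1 − 2Q).
1 − 2P − Q = 0.291588, giving −½ ln(0.291588) = 0.616207.
1 − 2Q = 0.884112, giving −¼ ln(0.884112) = 0.030793.
d = 0.616207 + 0.030793 = 0.647000.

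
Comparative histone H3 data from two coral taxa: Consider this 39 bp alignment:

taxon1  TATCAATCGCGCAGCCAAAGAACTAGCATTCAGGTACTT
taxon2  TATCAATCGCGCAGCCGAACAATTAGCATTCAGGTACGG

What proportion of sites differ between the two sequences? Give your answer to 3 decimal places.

The sequences differ at 5 of 39 positions (sites 17, 20, 23, 38, 39).
p = 5/39 = 0.128205… ≈ 0.128 (to 3 d.p.).

0.128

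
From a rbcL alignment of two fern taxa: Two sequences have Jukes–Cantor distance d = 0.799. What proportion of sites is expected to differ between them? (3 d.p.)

0.492

p = (3/4)(1 − e^(−4d/3)) = 0.75 × (1 − e^(-1.065333)) = 0.75 × (1 − 0.344613) = 0.491540.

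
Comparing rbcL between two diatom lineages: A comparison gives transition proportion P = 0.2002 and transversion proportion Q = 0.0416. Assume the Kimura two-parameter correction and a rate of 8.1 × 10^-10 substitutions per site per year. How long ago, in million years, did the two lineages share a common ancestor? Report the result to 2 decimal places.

193.47

Under the Kimura two-parameter model, d = −½ ln(1 − 2P − Q) − ¼ ln(1 − 2Q).
1 − 2P − Q = 0.558, giving −½ ln(0.558) = 0.291698.
1 − 2Q = 0.9168, giving −¼ ln(0.9168) = 0.021716.
d = 0.291698 + 0.021716 = 0.313414.
Under a molecular clock d = 2μt, so t = d/(2μ) = 0.313414 / (2 × 8.1 × 10^-10) = 193.47 million years.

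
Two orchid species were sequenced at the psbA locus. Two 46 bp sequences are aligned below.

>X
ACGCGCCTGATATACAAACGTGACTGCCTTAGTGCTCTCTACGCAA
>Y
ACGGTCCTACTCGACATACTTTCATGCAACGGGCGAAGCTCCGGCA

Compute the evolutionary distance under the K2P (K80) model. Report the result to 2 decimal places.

1.05

Of 46 sites, 3 differences are transitions and 21 are transversions, so P = 3/46 ≈ 0.065217 and Q = 21/46 ≈ 0.456522.
Under the Kimura two-parameter model, d = −½ ln(1 − 2P − Q) − ¼ ln(1 − 2Q).
1 − 2P − Q = 0.413044, giving −½ ln(0.413044) = 0.442101.
1 − 2Q = 0.086956, giving −¼ ln(0.086956) = 0.610588.
d = 0.442101 + 0.610588 = 1.052689.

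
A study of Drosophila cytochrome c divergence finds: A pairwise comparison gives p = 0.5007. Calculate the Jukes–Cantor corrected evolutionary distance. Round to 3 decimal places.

0.826

d = −(3/4) ln(1 − 4p/3) = −0.75 ln(1 − 0.6676) = −0.75 ln(0.3324)
  = −0.75 × (-1.101416) = 0.826062 substitutions/site.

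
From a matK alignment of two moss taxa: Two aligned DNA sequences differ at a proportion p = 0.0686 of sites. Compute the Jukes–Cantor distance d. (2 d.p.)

0.07

d = −(3/4) ln(1 − 4p/3) = −0.75 ln(1 − 0.091467) = −0.75 ln(0.908533)
  = −0.75 × (-0.095924) = 0.071943 substitutions/site.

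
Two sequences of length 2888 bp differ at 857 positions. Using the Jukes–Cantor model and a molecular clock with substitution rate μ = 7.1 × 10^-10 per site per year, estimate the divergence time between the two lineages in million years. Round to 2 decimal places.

p = 857/2888 ≈ 0.296745.
d = −(3/4) ln(1 − 4p/3) = −0.75 ln(1 − 0.39566) = −0.75 ln(0.60434)
  = −0.75 × (-0.503618) = 0.377714 substitutions/site.
Under a molecular clock d = 2μt, so t = d/(2μ) = 0.377714 / (2 × 7.1 × 10^-10) = 266.00 million years.

266.00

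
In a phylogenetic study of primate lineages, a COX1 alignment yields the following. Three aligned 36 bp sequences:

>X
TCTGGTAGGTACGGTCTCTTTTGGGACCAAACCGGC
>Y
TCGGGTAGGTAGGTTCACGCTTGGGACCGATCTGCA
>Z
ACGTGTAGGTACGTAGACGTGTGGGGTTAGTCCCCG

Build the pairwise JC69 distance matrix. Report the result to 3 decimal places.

X–Y: 11/36 sites differ → p ≈ 0.305556, d = −0.75 ln(1 − 0.407408) = 0.392437 ≈ 0.392.
X–Z: 17/36 sites differ → p ≈ 0.472222, d = −0.75 ln(1 − 0.629629) = 0.744938 ≈ 0.745.
Y–Z: 15/36 sites differ → p ≈ 0.416667, d = −0.75 ln(1 − 0.555556) = 0.608198 ≈ 0.608.

d(X,Y) = 0.392, d(X,Z) = 0.745, d(Y,Z) = 0.608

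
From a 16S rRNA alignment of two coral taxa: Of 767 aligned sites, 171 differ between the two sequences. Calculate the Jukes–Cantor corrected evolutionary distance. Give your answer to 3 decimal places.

p = 171/767 ≈ 0.222947.
d = −(3/4) ln(1 − 4p/3) = −0.75 ln(1 − 0.297263) = −0.75 ln(0.702737)
  = −0.75 × (-0.352773) = 0.264580 substitutions/site.

0.265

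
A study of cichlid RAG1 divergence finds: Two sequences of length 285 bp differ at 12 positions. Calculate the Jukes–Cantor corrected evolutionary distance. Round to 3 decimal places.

0.043

p = 12/285 ≈ 0.042105.
d = −(3/4) ln(1 − 4p/3) = −0.75 ln(1 − 0.05614) = −0.75 ln(0.94386)
  = −0.75 × (-0.057777) = 0.043333 substitutions/site.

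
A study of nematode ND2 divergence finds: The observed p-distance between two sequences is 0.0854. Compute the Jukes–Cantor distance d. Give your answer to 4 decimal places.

d = −(3/4) ln(1 − 4p/3) = −0.75 ln(1 − 0.113867) = −0.75 ln(0.886133)
  = −0.75 × (-0.120888) = 0.090666 substitutions/site.

0.0907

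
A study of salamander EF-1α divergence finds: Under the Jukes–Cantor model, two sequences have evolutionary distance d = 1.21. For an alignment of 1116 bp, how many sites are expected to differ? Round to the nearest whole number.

670

Invert JC69: p = (3/4)(1 − e^(−4d/3)) = 0.75 × (1 − e^(-1.613333)) = 0.75 × (1 − 0.199222) = 0.600584.
Expected differing sites = pL ≈ 0.600584 × 1116 = 670.251744 ≈ 670.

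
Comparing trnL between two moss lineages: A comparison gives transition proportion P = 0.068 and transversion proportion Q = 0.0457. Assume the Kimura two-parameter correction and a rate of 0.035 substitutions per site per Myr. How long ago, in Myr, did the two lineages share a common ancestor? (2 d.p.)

1.77

Under the Kimura two-parameter model, d = −½ ln(1 − 2P − Q) − ¼ ln(1 − 2Q).
1 − 2P − Q = 0.8183, giving −½ ln(0.8183) = 0.100263.
1 − 2Q = 0.9086, giving −¼ ln(0.9086) = 0.023963.
d = 0.100263 + 0.023963 = 0.124226.
Under a molecular clock d = 2μt, so t = d/(2μ) = 0.124226 / (2 × 0.035) = 1.77 Myr.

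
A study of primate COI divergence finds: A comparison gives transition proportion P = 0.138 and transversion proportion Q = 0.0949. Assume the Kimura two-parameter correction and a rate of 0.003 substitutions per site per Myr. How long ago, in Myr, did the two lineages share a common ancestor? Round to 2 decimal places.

47.39

Under the Kimura two-parameter model, d = −½ ln(1 − 2P − Q) − ¼ ln(1 − 2Q).
1 − 2P − Q = 0.6291, giving −½ ln(0.6291) = 0.231733.
1 − 2Q = 0.8102, giving −¼ ln(0.8102) = 0.052619.
d = 0.231733 + 0.052619 = 0.284352.
Under a molecular clock d = 2μt, so t = d/(2μ) = 0.284352 / (2 × 0.003) = 47.39 Myr.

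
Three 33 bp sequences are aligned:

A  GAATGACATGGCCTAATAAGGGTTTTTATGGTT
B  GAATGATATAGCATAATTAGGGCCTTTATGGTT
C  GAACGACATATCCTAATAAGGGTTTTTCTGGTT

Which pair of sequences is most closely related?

A–B: 6/33 differ, p = 0.182, d = 0.208.
A–C: 4/33 differ, p = 0.121, d = 0.132.
B–C: 8/33 differ, p = 0.242, d = 0.293.
The smallest distance is between A and C.

A and C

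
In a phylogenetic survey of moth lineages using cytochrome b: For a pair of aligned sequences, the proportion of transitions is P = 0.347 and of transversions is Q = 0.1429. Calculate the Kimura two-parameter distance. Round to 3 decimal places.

Under the Kimura two-parameter model, d = −½ ln(1 − 2P − Q) − ¼ ln(1 − 2Q).
1 − 2P − Q = 0.1631, giving −½ ln(0.1631) = 0.906696.
1 − 2Q = 0.7142, giving −¼ ln(0.7142) = 0.084148.
d = 0.906696 + 0.084148 = 0.990844.

0.991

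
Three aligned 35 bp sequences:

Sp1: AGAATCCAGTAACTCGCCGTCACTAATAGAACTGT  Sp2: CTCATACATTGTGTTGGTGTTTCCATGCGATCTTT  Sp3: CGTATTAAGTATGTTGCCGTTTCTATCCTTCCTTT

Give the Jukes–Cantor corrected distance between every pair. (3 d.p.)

Sp1–Sp2: 19/35 sites differ → p ≈ 0.542857, d = −0.75 ln(1 − 0.723809) = 0.964997 ≈ 0.965.
Sp1–Sp3: 16/35 sites differ → p ≈ 0.457143, d = −0.75 ln(1 − 0.609524) = 0.705292 ≈ 0.705.
Sp2–Sp3: 13/35 sites differ → p ≈ 0.371429, d = −0.75 ln(1 − 0.495239) = 0.512753 ≈ 0.513.

d(Sp1,Sp2) = 0.965, d(Sp1,Sp3) = 0.705, d(Sp2,Sp3) = 0.513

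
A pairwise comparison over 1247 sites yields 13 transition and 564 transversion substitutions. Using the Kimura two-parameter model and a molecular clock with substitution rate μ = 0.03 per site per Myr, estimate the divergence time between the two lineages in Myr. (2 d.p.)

15.13

P = 13/1247 ≈ 0.010425 and Q = 564/1247 ≈ 0.452285.
Under the Kimura two-parameter model, d = −½ ln(1 − 2P − Q) − ¼ ln(1 − 2Q).
1 − 2P − Q = 0.526865, giving −½ ln(0.526865) = 0.320405.
1 − 2Q = 0.09543, giving −¼ ln(0.09543) = 0.587341.
d = 0.320405 + 0.587341 = 0.907746.
Under a molecular clock d = 2μt, so t = d/(2μ) = 0.907746 / (2 × 0.03) = 15.13 Myr.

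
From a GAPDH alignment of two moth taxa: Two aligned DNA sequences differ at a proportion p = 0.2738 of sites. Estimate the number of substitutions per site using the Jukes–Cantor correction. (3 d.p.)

d = −(3/4) ln(1 − 4p/3) = −0.75 ln(1 − 0.365067) = −0.75 ln(0.634933)
  = −0.75 × (-0.454236) = 0.340677 substitutions/site.

0.341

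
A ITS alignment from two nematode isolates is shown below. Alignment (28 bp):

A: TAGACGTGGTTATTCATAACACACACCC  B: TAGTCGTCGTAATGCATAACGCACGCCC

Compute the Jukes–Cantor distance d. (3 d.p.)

The sequences differ at 6 of 28 sites (4, 8, 11, 14, 21, 25), so p = 6/28 ≈ 0.214286.
d = −(3/4) ln(1 − 4p/3) = −0.75 ln(1 − 0.285715) = −0.75 ln(0.714285)
  = −0.75 × (-0.336473) = 0.252355 substitutions/site.

0.252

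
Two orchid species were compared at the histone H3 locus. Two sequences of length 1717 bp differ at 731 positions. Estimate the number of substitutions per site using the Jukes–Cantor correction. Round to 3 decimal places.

0.629

p = 731/1717 ≈ 0.425743.
d = −(3/4) ln(1 − 4p/3) = −0.75 ln(1 − 0.567657) = −0.75 ln(0.432343)
  = −0.75 × (-0.838536) = 0.628902 substitutions/site.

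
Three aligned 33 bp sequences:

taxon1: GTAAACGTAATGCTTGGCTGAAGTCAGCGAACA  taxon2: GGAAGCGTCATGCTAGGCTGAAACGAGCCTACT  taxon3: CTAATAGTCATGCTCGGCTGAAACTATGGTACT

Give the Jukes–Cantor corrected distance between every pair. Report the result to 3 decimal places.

taxon1–taxon2: 10/33 sites differ → p ≈ 0.30303, d = −0.75 ln(1 − 0.40404) = 0.388186 ≈ 0.388.
taxon1–taxon3: 12/33 sites differ → p ≈ 0.363636, d = −0.75 ln(1 − 0.484848) = 0.497470 ≈ 0.497.
taxon2–taxon3: 9/33 sites differ → p ≈ 0.272727, d = −0.75 ln(1 − 0.363636) = 0.338988 ≈ 0.339.

d(taxon1,taxon2) = 0.388, d(taxon1,taxon3) = 0.497, d(taxon2,taxon3) = 0.339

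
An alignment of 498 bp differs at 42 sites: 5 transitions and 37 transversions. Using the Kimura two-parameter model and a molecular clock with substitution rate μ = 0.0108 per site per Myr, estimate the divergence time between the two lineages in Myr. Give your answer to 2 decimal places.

4.16

P = 5/498 ≈ 0.01004 and Q = 37/498 ≈ 0.074297.
Under the Kimura two-parameter model, d = −½ ln(1 − 2P − Q) − ¼ ln(1 − 2Q).
1 − 2P − Q = 0.905623, giving −½ ln(0.905623) = 0.049566.
1 − 2Q = 0.851406, giving −¼ ln(0.851406) = 0.040217.
d = 0.049566 + 0.040217 = 0.089783.
Under a molecular clock d = 2μt, so t = d/(2μ) = 0.089783 / (2 × 0.0108) = 4.16 Myr.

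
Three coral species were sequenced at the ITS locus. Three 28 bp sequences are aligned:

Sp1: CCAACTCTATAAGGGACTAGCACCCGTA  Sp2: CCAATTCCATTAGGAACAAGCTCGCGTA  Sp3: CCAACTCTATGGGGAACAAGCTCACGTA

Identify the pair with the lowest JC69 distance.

Sp1–Sp2: 7/28 differ, p = 0.250, d = 0.304.
Sp1–Sp3: 6/28 differ, p = 0.214, d = 0.252.
Sp2–Sp3: 5/28 differ, p = 0.179, d = 0.204.
The smallest distance is between Sp2 and Sp3.

Sp2 and Sp3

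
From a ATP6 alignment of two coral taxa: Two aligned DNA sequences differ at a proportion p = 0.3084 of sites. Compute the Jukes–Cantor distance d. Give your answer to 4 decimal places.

d = −(3/4) ln(1 − 4p/3) = −0.75 ln(1 − 0.4112) = −0.75 ln(0.5888)
  = −0.75 × (-0.529669) = 0.397252 substitutions/site.

0.3973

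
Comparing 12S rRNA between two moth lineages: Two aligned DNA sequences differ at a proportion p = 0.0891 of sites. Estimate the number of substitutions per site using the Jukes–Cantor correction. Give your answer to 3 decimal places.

0.095

d = −(3/4) ln(1 − 4p/3) = −0.75 ln(1 − 0.1188) = −0.75 ln(0.8812)
  = −0.75 × (-0.126471) = 0.094853 substitutions/site.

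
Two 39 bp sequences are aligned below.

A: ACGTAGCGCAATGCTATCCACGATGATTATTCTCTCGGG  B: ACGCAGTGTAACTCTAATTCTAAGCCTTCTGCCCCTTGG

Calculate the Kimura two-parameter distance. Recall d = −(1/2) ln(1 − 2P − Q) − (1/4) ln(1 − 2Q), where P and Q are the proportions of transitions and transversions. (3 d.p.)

Of 39 sites, 11 differences are transitions and 9 are transversions, so P = 11/39 ≈ 0.282051 and Q = 9/39 ≈ 0.230769.
Under the Kimura two-parameter model, d = −½ ln(1 − 2P − Q) − ¼ ln(1 − 2Q).
1 − 2P − Q = 0.205129, giving −½ ln(0.205129) = 0.792058.
1 − 2Q = 0.538462, giving −¼ ln(0.538462) = 0.154760.
d = 0.792058 + 0.154760 = 0.946818.

0.947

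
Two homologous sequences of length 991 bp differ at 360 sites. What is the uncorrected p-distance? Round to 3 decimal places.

0.363

p = 360/991 = 0.363269… ≈ 0.363 (to 3 d.p.).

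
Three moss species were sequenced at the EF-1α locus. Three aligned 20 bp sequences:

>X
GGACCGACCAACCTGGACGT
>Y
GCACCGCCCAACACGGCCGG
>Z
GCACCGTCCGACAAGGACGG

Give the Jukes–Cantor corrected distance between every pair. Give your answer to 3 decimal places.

d(X,Y) = 0.383, d(X,Z) = 0.383, d(Y,Z) = 0.233

X–Y: 6/20 sites differ → p = 0.3, d = −0.75 ln(1 − 0.4) = 0.383119 ≈ 0.383.
X–Z: 6/20 sites differ → p = 0.3, d = −0.75 ln(1 − 0.4) = 0.383119 ≈ 0.383.
Y–Z: 4/20 sites differ → p = 0.2, d = −0.75 ln(1 − 0.266667) = 0.232617 ≈ 0.233.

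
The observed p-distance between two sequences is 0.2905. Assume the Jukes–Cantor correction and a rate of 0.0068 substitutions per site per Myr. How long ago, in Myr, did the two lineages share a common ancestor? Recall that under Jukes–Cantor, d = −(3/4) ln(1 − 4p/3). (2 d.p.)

d = −(3/4) ln(1 − 4p/3) = −0.75 ln(1 − 0.387333) = −0.75 ln(0.612667)
  = −0.75 × (-0.489934) = 0.367451 substitutions/site.
Under a molecular clock d = 2μt, so t = d/(2μ) = 0.367451 / (2 × 0.0068) = 27.02 Myr.

27.02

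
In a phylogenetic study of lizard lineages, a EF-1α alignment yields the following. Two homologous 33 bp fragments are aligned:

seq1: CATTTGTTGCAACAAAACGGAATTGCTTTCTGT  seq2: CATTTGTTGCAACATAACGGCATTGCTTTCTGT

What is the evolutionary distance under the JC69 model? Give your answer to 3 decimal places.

0.063

The sequences differ at 2 of 33 sites (15, 21), so p = 2/33 ≈ 0.060606.
d = −(3/4) ln(1 − 4p/3) = −0.75 ln(1 − 0.080808) = −0.75 ln(0.919192)
  = −0.75 × (-0.084260) = 0.063195 substitutions/site.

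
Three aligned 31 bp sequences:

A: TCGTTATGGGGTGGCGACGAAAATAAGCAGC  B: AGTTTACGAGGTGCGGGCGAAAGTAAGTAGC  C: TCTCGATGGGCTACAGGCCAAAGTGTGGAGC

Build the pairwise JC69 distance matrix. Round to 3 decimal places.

A–B: 10/31 sites differ → p ≈ 0.322581, d = −0.75 ln(1 − 0.430108) = 0.421731 ≈ 0.422.
A–C: 13/31 sites differ → p ≈ 0.419355, d = −0.75 ln(1 − 0.55914) = 0.614271 ≈ 0.614.
B–C: 13/31 sites differ → p ≈ 0.419355, d = −0.75 ln(1 − 0.55914) = 0.614271 ≈ 0.614.

d(A,B) = 0.422, d(A,C) = 0.614, d(B,C) = 0.614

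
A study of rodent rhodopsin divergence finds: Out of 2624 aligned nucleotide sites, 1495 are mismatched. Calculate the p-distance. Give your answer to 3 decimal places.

0.570

p = 1495/2624 = 0.569740… ≈ 0.570 (to 3 d.p.).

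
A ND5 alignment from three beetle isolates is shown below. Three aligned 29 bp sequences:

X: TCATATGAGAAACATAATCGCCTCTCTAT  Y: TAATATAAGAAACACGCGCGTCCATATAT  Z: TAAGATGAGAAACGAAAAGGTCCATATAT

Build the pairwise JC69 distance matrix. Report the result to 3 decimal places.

d(X,Y) = 0.462, d(X,Z) = 0.462, d(Y,Z) = 0.344

X–Y: 10/29 sites differ → p ≈ 0.344828, d = −0.75 ln(1 − 0.459771) = 0.461822 ≈ 0.462.
X–Z: 10/29 sites differ → p ≈ 0.344828, d = −0.75 ln(1 − 0.459771) = 0.461822 ≈ 0.462.
Y–Z: 8/29 sites differ → p ≈ 0.275862, d = −0.75 ln(1 − 0.367816) = 0.343931 ≈ 0.344.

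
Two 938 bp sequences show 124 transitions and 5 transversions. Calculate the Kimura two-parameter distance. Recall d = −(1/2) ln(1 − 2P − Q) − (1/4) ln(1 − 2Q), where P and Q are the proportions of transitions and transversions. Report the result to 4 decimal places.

0.1598

P = 124/938 ≈ 0.132196 and Q = 5/938 ≈ 0.00533.
Under the Kimura two-parameter model, d = −½ ln(1 − 2P − Q) − ¼ ln(1 − 2Q).
1 − 2P − Q = 0.730278, giving −½ ln(0.730278) = 0.157165.
1 − 2Q = 0.98934, giving −¼ ln(0.98934) = 0.002679.
d = 0.157165 + 0.002679 = 0.159844.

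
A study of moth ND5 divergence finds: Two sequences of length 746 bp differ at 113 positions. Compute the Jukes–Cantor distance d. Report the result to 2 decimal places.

p = 113/746 ≈ 0.151475.
d = −(3/4) ln(1 − 4p/3) = −0.75 ln(1 − 0.201967) = −0.75 ln(0.798033)
  = −0.75 × (-0.225605) = 0.169204 substitutions/site.

0.17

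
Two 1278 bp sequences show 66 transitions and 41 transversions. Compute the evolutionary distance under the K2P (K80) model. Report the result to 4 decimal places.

P = 66/1278 ≈ 0.051643 and Q = 41/1278 ≈ 0.032081.
Under the Kimura two-parameter model, d = −½ ln(1 − 2P − Q) − ¼ ln(1 − 2Q).
1 − 2P − Q = 0.864633, giving −½ ln(0.864633) = 0.072725.
1 − 2Q = 0.935838, giving −¼ ln(0.935838) = 0.016578.
d = 0.072725 + 0.016578 = 0.089303.

0.0893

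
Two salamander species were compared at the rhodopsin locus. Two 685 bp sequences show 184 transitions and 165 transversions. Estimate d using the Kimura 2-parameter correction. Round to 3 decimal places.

P = 184/685 ≈ 0.268613 and Q = 165/685 ≈ 0.240876.
Under the Kimura two-parameter model, d = −½ ln(1 − 2P − Q) − ¼ ln(1 − 2Q).
1 − 2P − Q = 0.221898, giving −½ ln(0.221898) = 0.752769.
1 − 2Q = 0.518248, giving −¼ ln(0.518248) = 0.164325.
d = 0.752769 + 0.164325 = 0.917094.

0.917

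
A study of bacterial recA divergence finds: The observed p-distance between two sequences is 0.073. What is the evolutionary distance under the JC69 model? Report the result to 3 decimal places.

d = −(3/4) ln(1 − 4p/3) = −0.75 ln(1 − 0.097333) = −0.75 ln(0.902667)
  = −0.75 × (-0.102402) = 0.076802 substitutions/site.

0.077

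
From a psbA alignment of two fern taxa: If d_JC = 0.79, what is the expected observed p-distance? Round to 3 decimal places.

0.488

p = (3/4)(1 − e^(−4d/3)) = 0.75 × (1 − e^(-1.053333)) = 0.75 × (1 − 0.348773) = 0.488420.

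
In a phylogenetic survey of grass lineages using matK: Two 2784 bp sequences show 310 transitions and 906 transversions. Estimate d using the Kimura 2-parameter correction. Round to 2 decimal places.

P = 310/2784 ≈ 0.111351 and Q = 906/2784 ≈ 0.325431.
Under the Kimura two-parameter model, d = −½ ln(1 − 2P − Q) − ¼ ln(1 − 2Q).
1 − 2P − Q = 0.451867, giving −½ ln(0.451867) = 0.397184.
1 − 2Q = 0.349138, giving −¼ ln(0.349138) = 0.263072.
d = 0.397184 + 0.263072 = 0.660256.

0.66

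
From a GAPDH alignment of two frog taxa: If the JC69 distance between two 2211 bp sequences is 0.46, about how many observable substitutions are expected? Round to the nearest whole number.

Invert JC69: p = (3/4)(1 − e^(−4d/3)) = 0.75 × (1 − e^(-0.613333)) = 0.75 × (1 − 0.541543) = 0.343843.
Expected differing sites = pL ≈ 0.343843 × 2211 = 760.236873 ≈ 760.

760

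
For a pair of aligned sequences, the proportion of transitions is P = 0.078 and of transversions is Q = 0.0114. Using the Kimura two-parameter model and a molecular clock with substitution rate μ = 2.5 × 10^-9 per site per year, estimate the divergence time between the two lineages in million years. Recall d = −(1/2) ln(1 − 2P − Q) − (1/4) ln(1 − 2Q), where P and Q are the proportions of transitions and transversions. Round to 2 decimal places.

19.47

Under the Kimura two-parameter model, d = −½ ln(1 − 2P − Q) − ¼ ln(1 − 2Q).
1 − 2P − Q = 0.8326, giving −½ ln(0.8326) = 0.091601.
1 − 2Q = 0.9772, giving −¼ ln(0.9772) = 0.005766.
d = 0.091601 + 0.005766 = 0.097367.
Under a molecular clock d = 2μt, so t = d/(2μ) = 0.097367 / (2 × 2.5 × 10^-9) = 19.47 million years.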